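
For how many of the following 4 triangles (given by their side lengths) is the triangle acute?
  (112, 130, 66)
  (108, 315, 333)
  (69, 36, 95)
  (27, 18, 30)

(112,130,66): 66²+112² = 16900 = 130² → right
(108,315,333): 108²+315² = 110889 = 333² → right
(69,36,95): 36²+69² = 6057 < 9025 = 95² → obtuse
(27,18,30): 18²+27² = 1053 > 900 = 30² → acute
1 of the 4 is acute.

1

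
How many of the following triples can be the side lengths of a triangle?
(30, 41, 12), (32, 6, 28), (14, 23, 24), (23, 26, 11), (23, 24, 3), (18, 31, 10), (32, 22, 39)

6

(12,30,41): 12+30 > 41 → valid
(6,28,32): 6+28 > 32 → valid
(14,23,24): 14+23 > 24 → valid
(11,23,26): 11+23 > 26 → valid
(3,23,24): 3+23 > 24 → valid
(10,18,31): 10+18 ≤ 31 → not valid
(22,32,39): 22+32 > 39 → valid
6 of the 7 triples form a triangle.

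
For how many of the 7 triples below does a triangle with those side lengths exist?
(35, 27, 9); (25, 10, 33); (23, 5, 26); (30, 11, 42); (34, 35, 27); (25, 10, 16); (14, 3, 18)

5

(9,27,35): 9+27 > 35 → valid
(10,25,33): 10+25 > 33 → valid
(5,23,26): 5+23 > 26 → valid
(11,30,42): 11+30 ≤ 42 → not valid
(27,34,35): 27+34 > 35 → valid
(10,16,25): 10+16 > 25 → valid
(3,14,18): 3+14 ≤ 18 → not valid
5 of the 7 triples form a triangle.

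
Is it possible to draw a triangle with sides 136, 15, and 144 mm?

The longest side is 144, and the other two sum to 151.
Since 151 > 144, the triangle inequality holds.

Yes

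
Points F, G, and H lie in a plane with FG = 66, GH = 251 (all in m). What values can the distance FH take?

185 ≤ FH ≤ 317 m

By the triangle inequality, |66 − 251| ≤ FH ≤ 66 + 251.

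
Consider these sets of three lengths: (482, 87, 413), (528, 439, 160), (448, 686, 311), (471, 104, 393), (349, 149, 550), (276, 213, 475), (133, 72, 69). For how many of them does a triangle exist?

(87,413,482): 87+413 > 482 → valid
(160,439,528): 160+439 > 528 → valid
(311,448,686): 311+448 > 686 → valid
(104,393,471): 104+393 > 471 → valid
(149,349,550): 149+349 ≤ 550 → not valid
(213,276,475): 213+276 > 475 → valid
(69,72,133): 69+72 > 133 → valid
6 of the 7 triples form a triangle.

6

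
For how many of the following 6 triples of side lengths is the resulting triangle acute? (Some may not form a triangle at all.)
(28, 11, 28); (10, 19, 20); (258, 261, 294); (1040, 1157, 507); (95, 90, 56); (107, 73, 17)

(28,11,28): 11²+28² = 905 > 784 = 28² → acute
(10,19,20): 10²+19² = 461 > 400 = 20² → acute
(258,261,294): 258²+261² = 134685 > 86436 = 294² → acute
(1040,1157,507): 507²+1040² = 1338649 = 1157² → right
(95,90,56): 56²+90² = 11236 > 9025 = 95² → acute
(107,73,17): 17+73 ≤ 107, not a triangle
4 of the 6 are acute.

4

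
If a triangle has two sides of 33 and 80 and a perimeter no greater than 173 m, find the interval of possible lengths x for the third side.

Triangle inequality alone gives 47 < x < 113.
The perimeter condition gives x ≤ 173 − 33 − 80 = 60.
Intersecting the two: 47 < x ≤ 60.

47 < x ≤ 60 m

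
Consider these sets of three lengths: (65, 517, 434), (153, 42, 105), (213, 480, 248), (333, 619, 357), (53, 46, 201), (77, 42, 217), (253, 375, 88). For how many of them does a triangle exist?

1

(65,434,517): 65+434 ≤ 517 → not valid
(42,105,153): 42+105 ≤ 153 → not valid
(213,248,480): 213+248 ≤ 480 → not valid
(333,357,619): 333+357 > 619 → valid
(46,53,201): 46+53 ≤ 201 → not valid
(42,77,217): 42+77 ≤ 217 → not valid
(88,253,375): 88+253 ≤ 375 → not valid
1 of the 7 triples forms a triangle.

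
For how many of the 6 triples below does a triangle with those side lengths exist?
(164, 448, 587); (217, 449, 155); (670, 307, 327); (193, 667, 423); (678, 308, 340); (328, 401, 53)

1

(164,448,587): 164+448 > 587 → valid
(155,217,449): 155+217 ≤ 449 → not valid
(307,327,670): 307+327 ≤ 670 → not valid
(193,423,667): 193+423 ≤ 667 → not valid
(308,340,678): 308+340 ≤ 678 → not valid
(53,328,401): 53+328 ≤ 401 → not valid
1 of the 6 triples forms a triangle.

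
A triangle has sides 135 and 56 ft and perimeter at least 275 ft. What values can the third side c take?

Triangle inequality alone gives 79 < c < 191.
The perimeter condition gives c ≥ 275 − 135 − 56 = 84.
Intersecting the two: 84 ≤ c < 191.

84 ≤ c < 191 ft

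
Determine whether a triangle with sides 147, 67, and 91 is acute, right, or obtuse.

obtuse

Compare the square of the longest side to the sum of squares of the other two: 67² + 91² = 12770 < 21609 = 147².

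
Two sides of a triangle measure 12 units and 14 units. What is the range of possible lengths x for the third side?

2 < x < 26

By the triangle inequality, x must be less than 12 + 14 = 26 and greater than |12 − 14| = 2.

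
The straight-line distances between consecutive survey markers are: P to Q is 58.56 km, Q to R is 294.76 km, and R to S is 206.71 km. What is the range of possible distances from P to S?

29.49 ≤ PS ≤ 560.03 km

The maximum is all hops collinear in one direction: 58.56 + 294.76 + 206.71 = 560.03.
The longest hop is 294.76; the others sum to 265.27. Folding the others back against it leaves at least 294.76 − 265.27 = 29.49.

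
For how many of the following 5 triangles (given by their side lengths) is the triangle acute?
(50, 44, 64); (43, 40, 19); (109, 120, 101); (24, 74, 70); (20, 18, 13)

(50,44,64): 44²+50² = 4436 > 4096 = 64² → acute
(43,40,19): 19²+40² = 1961 > 1849 = 43² → acute
(109,120,101): 101²+109² = 22082 > 14400 = 120² → acute
(24,74,70): 24²+70² = 5476 = 74² → right
(20,18,13): 13²+18² = 493 > 400 = 20² → acute
4 of the 5 are acute.

4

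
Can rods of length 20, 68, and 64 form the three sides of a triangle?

Yes

The longest side is 68, and the other two sum to 84.
Since 84 > 68, the triangle inequality holds.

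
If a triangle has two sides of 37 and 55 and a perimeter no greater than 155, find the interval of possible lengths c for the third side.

18 < c ≤ 63

Triangle inequality alone gives 18 < c < 92.
The perimeter condition gives c ≤ 155 − 37 − 55 = 63.
Intersecting the two: 18 < c ≤ 63.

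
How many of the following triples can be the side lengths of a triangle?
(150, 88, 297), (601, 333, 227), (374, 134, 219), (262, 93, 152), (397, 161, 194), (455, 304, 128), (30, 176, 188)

(88,150,297): 88+150 ≤ 297 → not valid
(227,333,601): 227+333 ≤ 601 → not valid
(134,219,374): 134+219 ≤ 374 → not valid
(93,152,262): 93+152 ≤ 262 → not valid
(161,194,397): 161+194 ≤ 397 → not valid
(128,304,455): 128+304 ≤ 455 → not valid
(30,176,188): 30+176 > 188 → valid
1 of the 7 triples forms a triangle.

1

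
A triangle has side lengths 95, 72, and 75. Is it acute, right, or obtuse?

Compare the square of the longest side to the sum of squares of the other two: 72² + 75² = 10809 > 9025 = 95².

acute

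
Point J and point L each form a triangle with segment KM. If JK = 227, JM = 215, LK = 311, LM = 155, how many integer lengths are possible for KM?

From triangle JKM: 12 < KM < 442.
From triangle LKM: 156 < KM < 466.
Intersection: 156 < KM < 442, so integers 157 through 441: 285 values.

285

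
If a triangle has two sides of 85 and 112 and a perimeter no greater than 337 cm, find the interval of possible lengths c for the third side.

27 < c ≤ 140

Triangle inequality alone gives 27 < c < 197.
The perimeter condition gives c ≤ 337 − 85 − 112 = 140.
Intersecting the two: 27 < c ≤ 140.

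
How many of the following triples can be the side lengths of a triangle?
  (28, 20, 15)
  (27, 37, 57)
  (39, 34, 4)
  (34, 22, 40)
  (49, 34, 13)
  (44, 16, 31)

(15,20,28): 15+20 > 28 → valid
(27,37,57): 27+37 > 57 → valid
(4,34,39): 4+34 ≤ 39 → not valid
(22,34,40): 22+34 > 40 → valid
(13,34,49): 13+34 ≤ 49 → not valid
(16,31,44): 16+31 > 44 → valid
4 of the 6 triples form a triangle.

4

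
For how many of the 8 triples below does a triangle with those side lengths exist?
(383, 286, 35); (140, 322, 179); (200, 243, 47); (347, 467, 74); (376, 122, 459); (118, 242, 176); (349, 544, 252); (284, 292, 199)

5

(35,286,383): 35+286 ≤ 383 → not valid
(140,179,322): 140+179 ≤ 322 → not valid
(47,200,243): 47+200 > 243 → valid
(74,347,467): 74+347 ≤ 467 → not valid
(122,376,459): 122+376 > 459 → valid
(118,176,242): 118+176 > 242 → valid
(252,349,544): 252+349 > 544 → valid
(199,284,292): 199+284 > 292 → valid
5 of the 8 triples form a triangle.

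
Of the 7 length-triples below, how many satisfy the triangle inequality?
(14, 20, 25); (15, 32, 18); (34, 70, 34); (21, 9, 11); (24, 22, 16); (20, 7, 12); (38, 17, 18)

3

(14,20,25): 14+20 > 25 → valid
(15,18,32): 15+18 > 32 → valid
(34,34,70): 34+34 ≤ 70 → not valid
(9,11,21): 9+11 ≤ 21 → not valid
(16,22,24): 16+22 > 24 → valid
(7,12,20): 7+12 ≤ 20 → not valid
(17,18,38): 17+18 ≤ 38 → not valid
3 of the 7 triples form a triangle.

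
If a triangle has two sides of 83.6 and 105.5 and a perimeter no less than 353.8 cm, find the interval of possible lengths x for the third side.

164.7 ≤ x < 189.1

Triangle inequality alone gives 21.9 < x < 189.1.
The perimeter condition gives x ≥ 353.8 − 83.6 − 105.5 = 164.7.
Intersecting the two: 164.7 ≤ x < 189.1.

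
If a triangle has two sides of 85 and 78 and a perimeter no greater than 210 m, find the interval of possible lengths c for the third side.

7 < c ≤ 47 m

Triangle inequality alone gives 7 < c < 163.
The perimeter condition gives c ≤ 210 − 85 − 78 = 47.
Intersecting the two: 7 < c ≤ 47.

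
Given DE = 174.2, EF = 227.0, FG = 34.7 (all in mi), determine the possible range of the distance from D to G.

18.1 ≤ DG ≤ 435.9 mi

The maximum is all hops collinear in one direction: 174.2 + 227.0 + 34.7 = 435.9.
The longest hop is 227.0; the others sum to 208.9. Folding the others back against it leaves at least 227.0 − 208.9 = 18.1.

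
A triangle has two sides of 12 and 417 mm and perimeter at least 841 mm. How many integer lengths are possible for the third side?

17

Triangle inequality: 405 < x < 429. Perimeter ≥ 841 gives x ≥ 841 − 12 − 417 = 412.
So 412 ≤ x < 429; integers 412 through 428: 17 values.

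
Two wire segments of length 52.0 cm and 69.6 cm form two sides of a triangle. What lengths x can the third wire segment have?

17.6 < x < 121.6 (cm)

By the triangle inequality, x must be less than 52.0 + 69.6 = 121.6 and greater than |52.0 − 69.6| = 17.6.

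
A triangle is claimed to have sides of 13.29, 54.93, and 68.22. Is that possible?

No

The two shorter sides sum to 68.22, exactly equal to the longest side 68.22.
That gives only a degenerate (flat) triangle — the inequality must be strict.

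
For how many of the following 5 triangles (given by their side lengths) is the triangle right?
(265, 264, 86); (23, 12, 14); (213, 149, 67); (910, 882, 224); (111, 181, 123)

1

(265,264,86): 86²+264² = 77092 > 70225 = 265² → acute
(23,12,14): 12²+14² = 340 < 529 = 23² → obtuse
(213,149,67): 67²+149² = 26690 < 45369 = 213² → obtuse
(910,882,224): 224²+882² = 828100 = 910² → right
(111,181,123): 111²+123² = 27450 < 32761 = 181² → obtuse
1 of the 5 is right.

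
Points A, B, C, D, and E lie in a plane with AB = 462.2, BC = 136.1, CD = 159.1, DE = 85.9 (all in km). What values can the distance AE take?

The maximum is all hops collinear in one direction: 462.2 + 136.1 + 159.1 + 85.9 = 843.3.
The longest hop is 462.2; the others sum to 381.1. Folding the others back against it leaves at least 462.2 − 381.1 = 81.1.

81.1 ≤ AE ≤ 843.3 km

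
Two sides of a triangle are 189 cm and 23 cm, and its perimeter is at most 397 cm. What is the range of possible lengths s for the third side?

166 < s ≤ 185

Triangle inequality alone gives 166 < s < 212.
The perimeter condition gives s ≤ 397 − 189 − 23 = 185.
Intersecting the two: 166 < s ≤ 185.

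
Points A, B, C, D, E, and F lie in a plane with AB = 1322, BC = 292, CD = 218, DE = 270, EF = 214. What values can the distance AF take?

The maximum is all hops collinear in one direction: 1322 + 292 + 218 + 270 + 214 = 2316.
The longest hop is 1322; the others sum to 994. Folding the others back against it leaves at least 1322 − 994 = 328.

328 ≤ AF ≤ 2316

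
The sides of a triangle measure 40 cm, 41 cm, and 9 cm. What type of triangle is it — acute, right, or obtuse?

Compare the square of the longest side to the sum of squares of the other two: 9² + 40² = 1681 = 41².

right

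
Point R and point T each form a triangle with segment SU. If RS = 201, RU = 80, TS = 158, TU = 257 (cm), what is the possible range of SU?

121 < SU < 281

From triangle RSU: |201 − 80| < SU < 201 + 80, i.e. 121 < SU < 281.
From triangle TSU: 99 < SU < 415.
Both must hold, so SU lies in the intersection.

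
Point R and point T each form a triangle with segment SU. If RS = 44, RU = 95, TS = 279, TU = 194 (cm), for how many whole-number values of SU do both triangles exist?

53

From triangle RSU: 51 < SU < 139.
From triangle TSU: 85 < SU < 473.
Intersection: 85 < SU < 139, so integers 86 through 138: 53 values.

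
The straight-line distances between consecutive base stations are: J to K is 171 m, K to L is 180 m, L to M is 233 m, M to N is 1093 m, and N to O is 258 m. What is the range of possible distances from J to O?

The maximum is all hops collinear in one direction: 171 + 180 + 233 + 1093 + 258 = 1935.
The longest hop is 1093; the others sum to 842. Folding the others back against it leaves at least 1093 − 842 = 251.

251 ≤ JO ≤ 1935 m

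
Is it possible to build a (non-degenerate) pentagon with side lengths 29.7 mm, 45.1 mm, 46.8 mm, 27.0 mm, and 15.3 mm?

A pentagon exists iff every side is shorter than the sum of the others — equivalently, the longest side is less than the sum of the rest.
Longest side 46.8 < 117.1 (sum of the remaining 4), so yes.

Yes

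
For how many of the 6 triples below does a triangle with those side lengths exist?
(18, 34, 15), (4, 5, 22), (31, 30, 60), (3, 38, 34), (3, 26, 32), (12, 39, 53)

(15,18,34): 15+18 ≤ 34 → not valid
(4,5,22): 4+5 ≤ 22 → not valid
(30,31,60): 30+31 > 60 → valid
(3,34,38): 3+34 ≤ 38 → not valid
(3,26,32): 3+26 ≤ 32 → not valid
(12,39,53): 12+39 ≤ 53 → not valid
1 of the 6 triples forms a triangle.

1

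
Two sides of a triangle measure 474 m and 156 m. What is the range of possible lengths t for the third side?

318 < t < 630 (m)

By the triangle inequality, t must be less than 474 + 156 = 630 and greater than |474 − 156| = 318.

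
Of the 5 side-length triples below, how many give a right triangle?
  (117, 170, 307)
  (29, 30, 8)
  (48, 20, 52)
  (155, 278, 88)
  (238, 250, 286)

(117,170,307): 117+170 ≤ 307, not a triangle
(29,30,8): 8²+29² = 905 > 900 = 30² → acute
(48,20,52): 20²+48² = 2704 = 52² → right
(155,278,88): 88+155 ≤ 278, not a triangle
(238,250,286): 238²+250² = 119144 > 81796 = 286² → acute
1 of the 5 is right.

1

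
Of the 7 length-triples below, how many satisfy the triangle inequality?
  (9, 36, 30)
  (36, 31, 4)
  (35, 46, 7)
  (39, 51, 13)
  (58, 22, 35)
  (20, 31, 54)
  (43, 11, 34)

3

(9,30,36): 9+30 > 36 → valid
(4,31,36): 4+31 ≤ 36 → not valid
(7,35,46): 7+35 ≤ 46 → not valid
(13,39,51): 13+39 > 51 → valid
(22,35,58): 22+35 ≤ 58 → not valid
(20,31,54): 20+31 ≤ 54 → not valid
(11,34,43): 11+34 > 43 → valid
3 of the 7 triples form a triangle.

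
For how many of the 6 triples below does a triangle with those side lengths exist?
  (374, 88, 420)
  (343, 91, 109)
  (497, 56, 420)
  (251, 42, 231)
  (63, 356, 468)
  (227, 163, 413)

2

(88,374,420): 88+374 > 420 → valid
(91,109,343): 91+109 ≤ 343 → not valid
(56,420,497): 56+420 ≤ 497 → not valid
(42,231,251): 42+231 > 251 → valid
(63,356,468): 63+356 ≤ 468 → not valid
(163,227,413): 163+227 ≤ 413 → not valid
2 of the 6 triples form a triangle.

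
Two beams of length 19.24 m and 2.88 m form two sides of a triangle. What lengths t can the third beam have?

By the triangle inequality, t must be less than 19.24 + 2.88 = 22.12 and greater than |19.24 − 2.88| = 16.36.

16.36 < t < 22.12 (m)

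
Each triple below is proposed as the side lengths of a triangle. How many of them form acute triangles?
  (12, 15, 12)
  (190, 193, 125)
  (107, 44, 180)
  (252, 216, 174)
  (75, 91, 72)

(12,15,12): 12²+12² = 288 > 225 = 15² → acute
(190,193,125): 125²+190² = 51725 > 37249 = 193² → acute
(107,44,180): 44+107 ≤ 180, not a triangle
(252,216,174): 174²+216² = 76932 > 63504 = 252² → acute
(75,91,72): 72²+75² = 10809 > 8281 = 91² → acute
4 of the 5 are acute.

4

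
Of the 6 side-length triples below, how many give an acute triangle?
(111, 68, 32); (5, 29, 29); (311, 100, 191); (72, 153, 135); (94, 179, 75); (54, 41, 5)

(111,68,32): 32+68 ≤ 111, not a triangle
(5,29,29): 5²+29² = 866 > 841 = 29² → acute
(311,100,191): 100+191 ≤ 311, not a triangle
(72,153,135): 72²+135² = 23409 = 153² → right
(94,179,75): 75+94 ≤ 179, not a triangle
(54,41,5): 5+41 ≤ 54, not a triangle
1 of the 6 is acute.

1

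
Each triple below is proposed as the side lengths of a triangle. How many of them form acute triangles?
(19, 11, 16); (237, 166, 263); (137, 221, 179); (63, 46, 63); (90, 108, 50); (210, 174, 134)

5

(19,11,16): 11²+16² = 377 > 361 = 19² → acute
(237,166,263): 166²+237² = 83725 > 69169 = 263² → acute
(137,221,179): 137²+179² = 50810 > 48841 = 221² → acute
(63,46,63): 46²+63² = 6085 > 3969 = 63² → acute
(90,108,50): 50²+90² = 10600 < 11664 = 108² → obtuse
(210,174,134): 134²+174² = 48232 > 44100 = 210² → acute
5 of the 6 are acute.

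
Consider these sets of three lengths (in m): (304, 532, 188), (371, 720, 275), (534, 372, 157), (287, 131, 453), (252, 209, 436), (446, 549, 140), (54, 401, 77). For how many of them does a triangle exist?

(188,304,532): 188+304 ≤ 532 → not valid
(275,371,720): 275+371 ≤ 720 → not valid
(157,372,534): 157+372 ≤ 534 → not valid
(131,287,453): 131+287 ≤ 453 → not valid
(209,252,436): 209+252 > 436 → valid
(140,446,549): 140+446 > 549 → valid
(54,77,401): 54+77 ≤ 401 → not valid
2 of the 7 triples form a triangle.

2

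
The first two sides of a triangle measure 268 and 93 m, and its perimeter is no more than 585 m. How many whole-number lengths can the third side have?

Triangle inequality: 175 < x < 361. Perimeter ≤ 585 gives x ≤ 585 − 268 − 93 = 224.
So 175 < x ≤ 224; integers 176 through 224: 49 values.

49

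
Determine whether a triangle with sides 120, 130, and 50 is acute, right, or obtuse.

Compare the square of the longest side to the sum of squares of the other two: 50² + 120² = 16900 = 130².

right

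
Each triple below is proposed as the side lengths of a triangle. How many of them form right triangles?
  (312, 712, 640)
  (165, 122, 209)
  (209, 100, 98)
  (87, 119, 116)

(312,712,640): 312²+640² = 506944 = 712² → right
(165,122,209): 122²+165² = 42109 < 43681 = 209² → obtuse
(209,100,98): 98+100 ≤ 209, not a triangle
(87,119,116): 87²+116² = 21025 > 14161 = 119² → acute
1 of the 4 is right.

1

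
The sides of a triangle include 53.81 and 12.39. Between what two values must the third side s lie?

By the triangle inequality, s must be less than 53.81 + 12.39 = 66.20 and greater than |53.81 − 12.39| = 41.42.

41.42 < s < 66.20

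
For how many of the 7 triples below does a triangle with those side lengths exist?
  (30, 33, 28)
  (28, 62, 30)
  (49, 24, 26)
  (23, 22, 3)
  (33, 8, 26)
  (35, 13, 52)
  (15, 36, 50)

5

(28,30,33): 28+30 > 33 → valid
(28,30,62): 28+30 ≤ 62 → not valid
(24,26,49): 24+26 > 49 → valid
(3,22,23): 3+22 > 23 → valid
(8,26,33): 8+26 > 33 → valid
(13,35,52): 13+35 ≤ 52 → not valid
(15,36,50): 15+36 > 50 → valid
5 of the 7 triples form a triangle.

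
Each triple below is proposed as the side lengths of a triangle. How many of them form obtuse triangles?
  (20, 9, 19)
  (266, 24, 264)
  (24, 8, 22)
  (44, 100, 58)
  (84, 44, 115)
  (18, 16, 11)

4

(20,9,19): 9²+19² = 442 > 400 = 20² → acute
(266,24,264): 24²+264² = 70272 < 70756 = 266² → obtuse
(24,8,22): 8²+22² = 548 < 576 = 24² → obtuse
(44,100,58): 44²+58² = 5300 < 10000 = 100² → obtuse
(84,44,115): 44²+84² = 8992 < 13225 = 115² → obtuse
(18,16,11): 11²+16² = 377 > 324 = 18² → acute
4 of the 6 are obtuse.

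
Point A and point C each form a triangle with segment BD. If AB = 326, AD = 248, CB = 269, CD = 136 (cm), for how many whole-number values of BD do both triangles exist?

From triangle ABD: 78 < BD < 574.
From triangle CBD: 133 < BD < 405.
Intersection: 133 < BD < 405, so integers 134 through 404: 271 values.

271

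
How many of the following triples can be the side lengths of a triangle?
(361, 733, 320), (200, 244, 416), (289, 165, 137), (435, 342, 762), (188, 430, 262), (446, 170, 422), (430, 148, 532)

(320,361,733): 320+361 ≤ 733 → not valid
(200,244,416): 200+244 > 416 → valid
(137,165,289): 137+165 > 289 → valid
(342,435,762): 342+435 > 762 → valid
(188,262,430): 188+262 > 430 → valid
(170,422,446): 170+422 > 446 → valid
(148,430,532): 148+430 > 532 → valid
6 of the 7 triples form a triangle.

6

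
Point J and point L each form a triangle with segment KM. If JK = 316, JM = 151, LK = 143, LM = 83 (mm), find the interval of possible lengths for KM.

165 < KM < 226

From triangle JKM: |316 − 151| < KM < 316 + 151, i.e. 165 < KM < 467.
From triangle LKM: 60 < KM < 226.
Both must hold, so KM lies in the intersection.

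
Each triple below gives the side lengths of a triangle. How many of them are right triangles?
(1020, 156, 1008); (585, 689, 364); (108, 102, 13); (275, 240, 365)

(1020,156,1008): 156²+1008² = 1040400 = 1020² → right
(585,689,364): 364²+585² = 474721 = 689² → right
(108,102,13): 13²+102² = 10573 < 11664 = 108² → obtuse
(275,240,365): 240²+275² = 133225 = 365² → right
3 of the 4 are right.

3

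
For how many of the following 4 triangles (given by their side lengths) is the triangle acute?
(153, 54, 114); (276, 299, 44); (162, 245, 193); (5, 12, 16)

(153,54,114): 54²+114² = 15912 < 23409 = 153² → obtuse
(276,299,44): 44²+276² = 78112 < 89401 = 299² → obtuse
(162,245,193): 162²+193² = 63493 > 60025 = 245² → acute
(5,12,16): 5²+12² = 169 < 256 = 16² → obtuse
1 of the 4 is acute.

1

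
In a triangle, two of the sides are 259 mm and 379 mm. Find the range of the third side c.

120 < c < 638

By the triangle inequality, c must be less than 259 + 379 = 638 and greater than |259 − 379| = 120.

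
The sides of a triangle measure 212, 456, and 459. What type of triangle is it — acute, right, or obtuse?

acute

Compare the square of the longest side to the sum of squares of the other two: 212² + 456² = 252880 > 210681 = 459².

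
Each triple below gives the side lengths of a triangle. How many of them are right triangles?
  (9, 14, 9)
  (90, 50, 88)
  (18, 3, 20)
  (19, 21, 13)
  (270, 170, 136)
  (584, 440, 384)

1

(9,14,9): 9²+9² = 162 < 196 = 14² → obtuse
(90,50,88): 50²+88² = 10244 > 8100 = 90² → acute
(18,3,20): 3²+18² = 333 < 400 = 20² → obtuse
(19,21,13): 13²+19² = 530 > 441 = 21² → acute
(270,170,136): 136²+170² = 47396 < 72900 = 270² → obtuse
(584,440,384): 384²+440² = 341056 = 584² → right
1 of the 6 is right.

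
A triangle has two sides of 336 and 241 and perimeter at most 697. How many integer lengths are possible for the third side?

25

Triangle inequality: 95 < x < 577. Perimeter ≤ 697 gives x ≤ 697 − 336 − 241 = 120.
So 95 < x ≤ 120; integers 96 through 120: 25 values.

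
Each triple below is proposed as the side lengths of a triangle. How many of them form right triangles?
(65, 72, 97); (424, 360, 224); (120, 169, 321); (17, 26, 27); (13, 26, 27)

2

(65,72,97): 65²+72² = 9409 = 97² → right
(424,360,224): 224²+360² = 179776 = 424² → right
(120,169,321): 120+169 ≤ 321, not a triangle
(17,26,27): 17²+26² = 965 > 729 = 27² → acute
(13,26,27): 13²+26² = 845 > 729 = 27² → acute
2 of the 5 are right.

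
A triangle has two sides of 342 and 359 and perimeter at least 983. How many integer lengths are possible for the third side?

419

Triangle inequality: 17 < x < 701. Perimeter ≥ 983 gives x ≥ 983 − 342 − 359 = 282.
So 282 ≤ x < 701; integers 282 through 700: 419 values.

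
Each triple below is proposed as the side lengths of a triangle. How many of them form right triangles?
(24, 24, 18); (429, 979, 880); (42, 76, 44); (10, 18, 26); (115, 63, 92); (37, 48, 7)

(24,24,18): 18²+24² = 900 > 576 = 24² → acute
(429,979,880): 429²+880² = 958441 = 979² → right
(42,76,44): 42²+44² = 3700 < 5776 = 76² → obtuse
(10,18,26): 10²+18² = 424 < 676 = 26² → obtuse
(115,63,92): 63²+92² = 12433 < 13225 = 115² → obtuse
(37,48,7): 7+37 ≤ 48, not a triangle
1 of the 6 is right.

1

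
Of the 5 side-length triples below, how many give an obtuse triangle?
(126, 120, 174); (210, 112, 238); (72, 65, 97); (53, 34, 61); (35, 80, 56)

(126,120,174): 120²+126² = 30276 = 174² → right
(210,112,238): 112²+210² = 56644 = 238² → right
(72,65,97): 65²+72² = 9409 = 97² → right
(53,34,61): 34²+53² = 3965 > 3721 = 61² → acute
(35,80,56): 35²+56² = 4361 < 6400 = 80² → obtuse
1 of the 5 is obtuse.

1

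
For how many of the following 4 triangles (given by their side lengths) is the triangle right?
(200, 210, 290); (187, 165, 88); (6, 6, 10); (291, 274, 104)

(200,210,290): 200²+210² = 84100 = 290² → right
(187,165,88): 88²+165² = 34969 = 187² → right
(6,6,10): 6²+6² = 72 < 100 = 10² → obtuse
(291,274,104): 104²+274² = 85892 > 84681 = 291² → acute
2 of the 4 are right.

2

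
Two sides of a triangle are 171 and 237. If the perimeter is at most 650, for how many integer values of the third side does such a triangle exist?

Triangle inequality: 66 < x < 408. Perimeter ≤ 650 gives x ≤ 650 − 171 − 237 = 242.
So 66 < x ≤ 242; integers 67 through 242: 176 values.

176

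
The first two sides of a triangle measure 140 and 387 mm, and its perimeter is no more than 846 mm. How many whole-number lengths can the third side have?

Triangle inequality: 247 < x < 527. Perimeter ≤ 846 gives x ≤ 846 − 140 − 387 = 319.
So 247 < x ≤ 319; integers 248 through 319: 72 values.

72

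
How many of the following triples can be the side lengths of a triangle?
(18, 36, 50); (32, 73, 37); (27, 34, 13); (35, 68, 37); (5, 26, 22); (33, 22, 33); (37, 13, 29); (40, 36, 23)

7

(18,36,50): 18+36 > 50 → valid
(32,37,73): 32+37 ≤ 73 → not valid
(13,27,34): 13+27 > 34 → valid
(35,37,68): 35+37 > 68 → valid
(5,22,26): 5+22 > 26 → valid
(22,33,33): 22+33 > 33 → valid
(13,29,37): 13+29 > 37 → valid
(23,36,40): 23+36 > 40 → valid
7 of the 8 triples form a triangle.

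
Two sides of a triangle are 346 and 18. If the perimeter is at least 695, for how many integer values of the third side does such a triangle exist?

33

Triangle inequality: 328 < x < 364. Perimeter ≥ 695 gives x ≥ 695 − 346 − 18 = 331.
So 331 ≤ x < 364; integers 331 through 363: 33 values.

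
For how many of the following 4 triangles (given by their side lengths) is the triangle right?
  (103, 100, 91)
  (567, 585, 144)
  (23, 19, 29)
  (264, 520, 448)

2

(103,100,91): 91²+100² = 18281 > 10609 = 103² → acute
(567,585,144): 144²+567² = 342225 = 585² → right
(23,19,29): 19²+23² = 890 > 841 = 29² → acute
(264,520,448): 264²+448² = 270400 = 520² → right
2 of the 4 are right.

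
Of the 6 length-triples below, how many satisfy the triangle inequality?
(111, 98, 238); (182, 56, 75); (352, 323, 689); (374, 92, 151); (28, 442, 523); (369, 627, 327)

(98,111,238): 98+111 ≤ 238 → not valid
(56,75,182): 56+75 ≤ 182 → not valid
(323,352,689): 323+352 ≤ 689 → not valid
(92,151,374): 92+151 ≤ 374 → not valid
(28,442,523): 28+442 ≤ 523 → not valid
(327,369,627): 327+369 > 627 → valid
1 of the 6 triples forms a triangle.

1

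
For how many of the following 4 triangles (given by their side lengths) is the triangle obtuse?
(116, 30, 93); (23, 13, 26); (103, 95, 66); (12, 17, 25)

2

(116,30,93): 30²+93² = 9549 < 13456 = 116² → obtuse
(23,13,26): 13²+23² = 698 > 676 = 26² → acute
(103,95,66): 66²+95² = 13381 > 10609 = 103² → acute
(12,17,25): 12²+17² = 433 < 625 = 25² → obtuse
2 of the 4 are obtuse.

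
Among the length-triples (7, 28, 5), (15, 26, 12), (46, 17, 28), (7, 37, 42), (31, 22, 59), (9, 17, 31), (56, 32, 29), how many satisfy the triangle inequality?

(5,7,28): 5+7 ≤ 28 → not valid
(12,15,26): 12+15 > 26 → valid
(17,28,46): 17+28 ≤ 46 → not valid
(7,37,42): 7+37 > 42 → valid
(22,31,59): 22+31 ≤ 59 → not valid
(9,17,31): 9+17 ≤ 31 → not valid
(29,32,56): 29+32 > 56 → valid
3 of the 7 triples form a triangle.

3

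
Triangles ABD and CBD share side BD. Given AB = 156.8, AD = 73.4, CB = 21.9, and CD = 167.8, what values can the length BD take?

145.9 < BD < 189.7

From triangle ABD: |156.8 − 73.4| < BD < 156.8 + 73.4, i.e. 83.4 < BD < 230.2.
From triangle CBD: 145.9 < BD < 189.7.
Both must hold, so BD lies in the intersection.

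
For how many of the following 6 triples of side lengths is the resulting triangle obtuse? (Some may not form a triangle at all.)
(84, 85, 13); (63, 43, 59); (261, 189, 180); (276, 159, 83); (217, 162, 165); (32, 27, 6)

(84,85,13): 13²+84² = 7225 = 85² → right
(63,43,59): 43²+59² = 5330 > 3969 = 63² → acute
(261,189,180): 180²+189² = 68121 = 261² → right
(276,159,83): 83+159 ≤ 276, not a triangle
(217,162,165): 162²+165² = 53469 > 47089 = 217² → acute
(32,27,6): 6²+27² = 765 < 1024 = 32² → obtuse
1 of the 6 is obtuse.

1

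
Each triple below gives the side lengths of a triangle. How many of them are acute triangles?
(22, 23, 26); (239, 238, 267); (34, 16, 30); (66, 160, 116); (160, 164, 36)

2

(22,23,26): 22²+23² = 1013 > 676 = 26² → acute
(239,238,267): 238²+239² = 113765 > 71289 = 267² → acute
(34,16,30): 16²+30² = 1156 = 34² → right
(66,160,116): 66²+116² = 17812 < 25600 = 160² → obtuse
(160,164,36): 36²+160² = 26896 = 164² → right
2 of the 5 are acute.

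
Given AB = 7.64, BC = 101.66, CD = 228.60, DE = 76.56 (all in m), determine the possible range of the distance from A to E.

The maximum is all hops collinear in one direction: 7.64 + 101.66 + 228.60 + 76.56 = 414.46.
The longest hop is 228.60; the others sum to 185.86. Folding the others back against it leaves at least 228.60 − 185.86 = 42.74.

42.74 ≤ AE ≤ 414.46 m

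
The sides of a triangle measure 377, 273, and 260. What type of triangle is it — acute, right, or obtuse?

Compare the square of the longest side to the sum of squares of the other two: 260² + 273² = 142129 = 377².

right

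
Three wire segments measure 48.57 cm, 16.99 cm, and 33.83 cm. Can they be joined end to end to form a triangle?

Yes

The longest side is 48.57, and the other two sum to 50.82.
Since 50.82 > 48.57, the triangle inequality holds.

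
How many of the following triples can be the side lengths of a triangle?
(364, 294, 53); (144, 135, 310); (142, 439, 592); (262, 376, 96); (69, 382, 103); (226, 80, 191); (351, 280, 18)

(53,294,364): 53+294 ≤ 364 → not valid
(135,144,310): 135+144 ≤ 310 → not valid
(142,439,592): 142+439 ≤ 592 → not valid
(96,262,376): 96+262 ≤ 376 → not valid
(69,103,382): 69+103 ≤ 382 → not valid
(80,191,226): 80+191 > 226 → valid
(18,280,351): 18+280 ≤ 351 → not valid
1 of the 7 triples forms a triangle.

1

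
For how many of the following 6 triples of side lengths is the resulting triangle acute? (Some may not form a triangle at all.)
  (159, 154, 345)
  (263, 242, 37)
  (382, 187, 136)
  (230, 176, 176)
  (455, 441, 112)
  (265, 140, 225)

(159,154,345): 154+159 ≤ 345, not a triangle
(263,242,37): 37²+242² = 59933 < 69169 = 263² → obtuse
(382,187,136): 136+187 ≤ 382, not a triangle
(230,176,176): 176²+176² = 61952 > 52900 = 230² → acute
(455,441,112): 112²+441² = 207025 = 455² → right
(265,140,225): 140²+225² = 70225 = 265² → right
1 of the 6 is acute.

1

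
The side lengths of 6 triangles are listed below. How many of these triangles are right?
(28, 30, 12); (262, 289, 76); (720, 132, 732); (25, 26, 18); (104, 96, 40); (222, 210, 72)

3

(28,30,12): 12²+28² = 928 > 900 = 30² → acute
(262,289,76): 76²+262² = 74420 < 83521 = 289² → obtuse
(720,132,732): 132²+720² = 535824 = 732² → right
(25,26,18): 18²+25² = 949 > 676 = 26² → acute
(104,96,40): 40²+96² = 10816 = 104² → right
(222,210,72): 72²+210² = 49284 = 222² → right
3 of the 6 are right.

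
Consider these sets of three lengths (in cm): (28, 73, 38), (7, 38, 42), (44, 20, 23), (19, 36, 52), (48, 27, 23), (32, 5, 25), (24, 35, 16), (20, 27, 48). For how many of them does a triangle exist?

(28,38,73): 28+38 ≤ 73 → not valid
(7,38,42): 7+38 > 42 → valid
(20,23,44): 20+23 ≤ 44 → not valid
(19,36,52): 19+36 > 52 → valid
(23,27,48): 23+27 > 48 → valid
(5,25,32): 5+25 ≤ 32 → not valid
(16,24,35): 16+24 > 35 → valid
(20,27,48): 20+27 ≤ 48 → not valid
4 of the 8 triples form a triangle.

4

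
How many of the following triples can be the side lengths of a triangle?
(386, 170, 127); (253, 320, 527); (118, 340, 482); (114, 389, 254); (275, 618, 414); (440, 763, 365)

3

(127,170,386): 127+170 ≤ 386 → not valid
(253,320,527): 253+320 > 527 → valid
(118,340,482): 118+340 ≤ 482 → not valid
(114,254,389): 114+254 ≤ 389 → not valid
(275,414,618): 275+414 > 618 → valid
(365,440,763): 365+440 > 763 → valid
3 of the 6 triples form a triangle.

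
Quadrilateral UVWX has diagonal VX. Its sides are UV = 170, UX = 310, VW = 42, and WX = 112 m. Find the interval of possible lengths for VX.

From triangle UVX: |170 − 310| < VX < 170 + 310, i.e. 140 < VX < 480.
From triangle WVX: 70 < VX < 154.
Both must hold, so VX lies in the intersection.

140 < VX < 154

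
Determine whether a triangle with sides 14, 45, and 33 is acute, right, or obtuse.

Compare the square of the longest side to the sum of squares of the other two: 14² + 33² = 1285 < 2025 = 45².

obtuse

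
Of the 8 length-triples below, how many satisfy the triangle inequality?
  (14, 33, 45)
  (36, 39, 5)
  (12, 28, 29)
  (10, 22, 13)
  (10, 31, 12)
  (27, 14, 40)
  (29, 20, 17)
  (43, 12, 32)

(14,33,45): 14+33 > 45 → valid
(5,36,39): 5+36 > 39 → valid
(12,28,29): 12+28 > 29 → valid
(10,13,22): 10+13 > 22 → valid
(10,12,31): 10+12 ≤ 31 → not valid
(14,27,40): 14+27 > 40 → valid
(17,20,29): 17+20 > 29 → valid
(12,32,43): 12+32 > 43 → valid
7 of the 8 triples form a triangle.

7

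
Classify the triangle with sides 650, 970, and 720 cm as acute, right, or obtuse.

right

Compare the square of the longest side to the sum of squares of the other two: 650² + 720² = 940900 = 970².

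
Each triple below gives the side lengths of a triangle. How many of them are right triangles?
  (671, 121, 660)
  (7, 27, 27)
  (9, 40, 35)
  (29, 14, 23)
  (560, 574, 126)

2

(671,121,660): 121²+660² = 450241 = 671² → right
(7,27,27): 7²+27² = 778 > 729 = 27² → acute
(9,40,35): 9²+35² = 1306 < 1600 = 40² → obtuse
(29,14,23): 14²+23² = 725 < 841 = 29² → obtuse
(560,574,126): 126²+560² = 329476 = 574² → right
2 of the 5 are right.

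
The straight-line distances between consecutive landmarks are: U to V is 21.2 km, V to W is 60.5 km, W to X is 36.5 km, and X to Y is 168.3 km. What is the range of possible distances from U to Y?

50.1 ≤ UY ≤ 286.5 km

The maximum is all hops collinear in one direction: 21.2 + 60.5 + 36.5 + 168.3 = 286.5.
The longest hop is 168.3; the others sum to 118.2. Folding the others back against it leaves at least 168.3 − 118.2 = 50.1.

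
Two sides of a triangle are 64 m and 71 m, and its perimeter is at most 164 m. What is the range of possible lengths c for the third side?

7 < c ≤ 29

Triangle inequality alone gives 7 < c < 135.
The perimeter condition gives c ≤ 164 − 64 − 71 = 29.
Intersecting the two: 7 < c ≤ 29.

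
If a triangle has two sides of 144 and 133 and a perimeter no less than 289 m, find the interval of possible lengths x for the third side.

Triangle inequality alone gives 11 < x < 277.
The perimeter condition gives x ≥ 289 − 144 − 133 = 12.
Intersecting the two: 12 ≤ x < 277.

12 ≤ x < 277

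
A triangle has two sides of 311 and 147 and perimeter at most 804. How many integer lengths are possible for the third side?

182

Triangle inequality: 164 < x < 458. Perimeter ≤ 804 gives x ≤ 804 − 311 − 147 = 346.
So 164 < x ≤ 346; integers 165 through 346: 182 values.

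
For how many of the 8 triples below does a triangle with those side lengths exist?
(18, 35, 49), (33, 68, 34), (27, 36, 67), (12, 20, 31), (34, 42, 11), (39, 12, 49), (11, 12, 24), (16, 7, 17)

5

(18,35,49): 18+35 > 49 → valid
(33,34,68): 33+34 ≤ 68 → not valid
(27,36,67): 27+36 ≤ 67 → not valid
(12,20,31): 12+20 > 31 → valid
(11,34,42): 11+34 > 42 → valid
(12,39,49): 12+39 > 49 → valid
(11,12,24): 11+12 ≤ 24 → not valid
(7,16,17): 7+16 > 17 → valid
5 of the 8 triples form a triangle.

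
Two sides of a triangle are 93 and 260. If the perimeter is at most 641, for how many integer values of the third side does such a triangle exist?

121

Triangle inequality: 167 < x < 353. Perimeter ≤ 641 gives x ≤ 641 − 93 − 260 = 288.
So 167 < x ≤ 288; integers 168 through 288: 121 values.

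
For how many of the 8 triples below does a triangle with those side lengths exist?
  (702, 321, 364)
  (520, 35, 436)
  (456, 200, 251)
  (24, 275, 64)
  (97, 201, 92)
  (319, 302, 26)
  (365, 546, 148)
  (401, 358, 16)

(321,364,702): 321+364 ≤ 702 → not valid
(35,436,520): 35+436 ≤ 520 → not valid
(200,251,456): 200+251 ≤ 456 → not valid
(24,64,275): 24+64 ≤ 275 → not valid
(92,97,201): 92+97 ≤ 201 → not valid
(26,302,319): 26+302 > 319 → valid
(148,365,546): 148+365 ≤ 546 → not valid
(16,358,401): 16+358 ≤ 401 → not valid
1 of the 8 triples forms a triangle.

1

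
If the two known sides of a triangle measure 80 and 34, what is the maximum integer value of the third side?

The third side must be strictly less than 80 + 34 = 114.
The largest integer below 114 is 113.

113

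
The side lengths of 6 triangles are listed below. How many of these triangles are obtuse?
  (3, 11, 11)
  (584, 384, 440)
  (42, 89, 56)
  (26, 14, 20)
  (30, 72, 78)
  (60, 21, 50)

3

(3,11,11): 3²+11² = 130 > 121 = 11² → acute
(584,384,440): 384²+440² = 341056 = 584² → right
(42,89,56): 42²+56² = 4900 < 7921 = 89² → obtuse
(26,14,20): 14²+20² = 596 < 676 = 26² → obtuse
(30,72,78): 30²+72² = 6084 = 78² → right
(60,21,50): 21²+50² = 2941 < 3600 = 60² → obtuse
3 of the 6 are obtuse.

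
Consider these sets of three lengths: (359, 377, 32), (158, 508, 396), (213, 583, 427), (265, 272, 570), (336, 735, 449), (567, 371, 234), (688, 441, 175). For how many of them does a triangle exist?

5

(32,359,377): 32+359 > 377 → valid
(158,396,508): 158+396 > 508 → valid
(213,427,583): 213+427 > 583 → valid
(265,272,570): 265+272 ≤ 570 → not valid
(336,449,735): 336+449 > 735 → valid
(234,371,567): 234+371 > 567 → valid
(175,441,688): 175+441 ≤ 688 → not valid
5 of the 7 triples form a triangle.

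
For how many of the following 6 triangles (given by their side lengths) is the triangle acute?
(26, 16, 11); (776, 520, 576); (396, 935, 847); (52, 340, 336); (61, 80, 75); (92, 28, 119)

(26,16,11): 11²+16² = 377 < 676 = 26² → obtuse
(776,520,576): 520²+576² = 602176 = 776² → right
(396,935,847): 396²+847² = 874225 = 935² → right
(52,340,336): 52²+336² = 115600 = 340² → right
(61,80,75): 61²+75² = 9346 > 6400 = 80² → acute
(92,28,119): 28²+92² = 9248 < 14161 = 119² → obtuse
1 of the 6 is acute.

1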